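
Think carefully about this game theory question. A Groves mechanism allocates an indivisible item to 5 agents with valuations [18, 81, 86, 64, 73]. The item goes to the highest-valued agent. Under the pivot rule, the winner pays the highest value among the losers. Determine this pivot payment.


Step 1: The efficient winner is agent 2 with value 86
Step 2: Other agents' values: [18, 81, 64, 73]
Step 3: Pivot payment = max(others) = 81
Step 4: The winner pays 81

81


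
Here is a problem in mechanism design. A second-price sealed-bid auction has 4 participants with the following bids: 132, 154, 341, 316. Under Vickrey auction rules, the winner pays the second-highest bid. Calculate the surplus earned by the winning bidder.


Step 1: Sort bids in descending order: 341, 316, 154, 132
Step 2: The winning bid is the highest: 341
Step 3: The payment equals the second-highest bid: 316
Step 4: Surplus = winner's bid - payment = 341 - 316 = 25

25


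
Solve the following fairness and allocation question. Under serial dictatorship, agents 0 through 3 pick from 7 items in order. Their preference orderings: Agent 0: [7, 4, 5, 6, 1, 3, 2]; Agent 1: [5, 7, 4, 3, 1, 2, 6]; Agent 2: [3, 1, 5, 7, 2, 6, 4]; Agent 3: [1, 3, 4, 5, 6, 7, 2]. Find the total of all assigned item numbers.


Step 1: Agent 0 picks item 7
Step 2: Agent 1 picks item 5
Step 3: Agent 2 picks item 3
Step 4: Agent 3 picks item 1
Step 5: Sum = 7 + 5 + 3 + 1 = 16

16


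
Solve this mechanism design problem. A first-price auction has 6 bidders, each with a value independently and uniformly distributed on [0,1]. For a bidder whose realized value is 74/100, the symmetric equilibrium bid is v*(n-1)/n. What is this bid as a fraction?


Step 1: The symmetric BNE bidding function is b(v) = v * (n-1) / n
Step 2: Substitute v = 37/50 and n = 6
Step 3: b = 37/50 * 5/6
Step 4: b = 37/60

37/60


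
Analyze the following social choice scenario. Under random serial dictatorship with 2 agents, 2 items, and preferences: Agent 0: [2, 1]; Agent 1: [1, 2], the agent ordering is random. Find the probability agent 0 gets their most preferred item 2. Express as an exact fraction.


Step 1: Agent 0 wants item 2
Step 2: There are 2 possible orderings of agents
Step 3: In 2 orderings, agent 0 gets item 2
Step 4: Probability = 2/2 = 1

1


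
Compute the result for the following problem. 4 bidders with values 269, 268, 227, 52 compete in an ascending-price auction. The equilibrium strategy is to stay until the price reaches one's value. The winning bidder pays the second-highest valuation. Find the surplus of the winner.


Step 1: Identify the highest value: 269
Step 2: Identify the second-highest value: 268
Step 3: The final price = second-highest value = 268
Step 4: Surplus = 269 - 268 = 1

1


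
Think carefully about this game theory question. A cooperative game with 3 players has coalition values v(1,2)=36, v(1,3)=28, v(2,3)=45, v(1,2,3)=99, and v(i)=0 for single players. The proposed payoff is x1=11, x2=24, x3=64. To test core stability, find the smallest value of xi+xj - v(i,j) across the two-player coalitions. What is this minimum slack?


Step 1: Slack for coalition (1,2): x1+x2 - v12 = 35 - 36 = -1
Step 2: Slack for coalition (1,3): x1+x3 - v13 = 75 - 28 = 47
Step 3: Slack for coalition (2,3): x2+x3 - v23 = 88 - 45 = 43
Step 4: Minimum slack = min(-1, 47, 43) = -1, attained by (1,2); coalition (1,2) can block (slack < 0), so the allocation is not in the core

-1


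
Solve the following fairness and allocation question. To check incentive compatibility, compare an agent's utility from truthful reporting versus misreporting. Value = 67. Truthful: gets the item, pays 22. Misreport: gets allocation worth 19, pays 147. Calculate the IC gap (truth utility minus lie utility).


Step 1: U(truth) = value - payment = 67 - 22 = 45
Step 2: U(lie) = allocation - payment = 19 - 147 = -128
Step 3: IC gap = 45 - (-128) = 173

173


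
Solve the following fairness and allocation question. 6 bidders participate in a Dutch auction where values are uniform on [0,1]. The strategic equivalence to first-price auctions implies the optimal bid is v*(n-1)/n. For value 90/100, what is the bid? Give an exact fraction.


Step 1: Dutch auctions are strategically equivalent to first-price auctions
Step 2: The equilibrium bid is b(v) = v*(n-1)/n
Step 3: b = 9/10 * 5/6
Step 4: b = 3/4

3/4


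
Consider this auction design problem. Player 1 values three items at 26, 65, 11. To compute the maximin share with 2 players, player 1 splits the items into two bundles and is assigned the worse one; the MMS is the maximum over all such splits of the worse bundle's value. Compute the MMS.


Step 1: Item values = 26, 65, 11
Step 2: Enumerate all 2-bundle partitions and take the smaller bundle:
  Partition 1: {26} vs {65,11} -> bundles 26, 76; min = 26
  Partition 2: {65} vs {26,11} -> bundles 65, 37; min = 37
  Partition 3: {11} vs {26,65} -> bundles 11, 91; min = 11
Step 3: MMS = max(26, 37, 11) = 37

37


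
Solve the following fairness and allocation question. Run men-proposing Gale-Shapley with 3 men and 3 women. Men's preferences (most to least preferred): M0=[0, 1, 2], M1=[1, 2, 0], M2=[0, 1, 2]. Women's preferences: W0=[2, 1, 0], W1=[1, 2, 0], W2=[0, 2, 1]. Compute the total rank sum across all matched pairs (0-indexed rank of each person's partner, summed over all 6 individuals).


Step 1: Run Gale-Shapley (men propose, women hold best offer):
  M0 proposes to W0; she accepts
  M1 proposes to W1; she accepts
  M2 proposes to W0; she switches from M0
  M0 proposes to W1; rejected
  M0 proposes to W2; she accepts
Step 2: Final matching: W0-M2, W1-M1, W2-M0
Step 3: 0-indexed ranks (man's rank of his match, then woman's): 0 + 0 + 0 + 0 + 2 + 0
Step 4: Total rank sum = 2

2


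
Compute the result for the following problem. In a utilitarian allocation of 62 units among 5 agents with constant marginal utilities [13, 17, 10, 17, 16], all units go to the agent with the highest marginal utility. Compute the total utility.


Step 1: The marginal utilities are [13, 17, 10, 17, 16]
Step 2: The highest marginal utility is 17
Step 3: All 62 units go to that agent
Step 4: Total utility = 17 * 62 = 1054

1054


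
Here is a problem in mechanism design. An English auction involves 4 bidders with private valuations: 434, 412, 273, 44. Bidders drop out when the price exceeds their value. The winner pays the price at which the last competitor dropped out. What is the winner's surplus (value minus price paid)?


Step 1: Identify the highest value: 434
Step 2: Identify the second-highest value: 412
Step 3: The final price = second-highest value = 412
Step 4: Surplus = 434 - 412 = 22

22


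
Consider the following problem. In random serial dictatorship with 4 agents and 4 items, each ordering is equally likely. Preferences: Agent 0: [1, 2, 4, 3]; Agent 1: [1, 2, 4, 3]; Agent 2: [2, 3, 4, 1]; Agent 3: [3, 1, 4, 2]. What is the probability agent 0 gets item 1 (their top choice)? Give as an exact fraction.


Step 1: Agent 0 wants item 1
Step 2: There are 24 possible orderings of agents
Step 3: In 12 orderings, agent 0 gets item 1
Step 4: Probability = 12/24 = 1/2

1/2


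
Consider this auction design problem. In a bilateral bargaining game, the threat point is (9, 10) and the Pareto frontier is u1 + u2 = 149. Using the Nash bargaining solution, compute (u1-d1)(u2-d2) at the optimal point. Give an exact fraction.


Step 1: The Nash solution splits surplus symmetrically above the disagreement point
Step 2: u1 = (total + d1 - d2)/2 = (149 + 9 - 10)/2 = 74
Step 3: u2 = (total - d1 + d2)/2 = (149 - 9 + 10)/2 = 75
Step 4: Nash product = (74 - 9) * (75 - 10)
Step 5: = 65 * 65 = 4225

4225


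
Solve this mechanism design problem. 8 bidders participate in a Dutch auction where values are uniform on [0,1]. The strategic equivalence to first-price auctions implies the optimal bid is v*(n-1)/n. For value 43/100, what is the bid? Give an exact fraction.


Step 1: Dutch auctions are strategically equivalent to first-price auctions
Step 2: The equilibrium bid is b(v) = v*(n-1)/n
Step 3: b = 43/100 * 7/8
Step 4: b = 301/800

301/800


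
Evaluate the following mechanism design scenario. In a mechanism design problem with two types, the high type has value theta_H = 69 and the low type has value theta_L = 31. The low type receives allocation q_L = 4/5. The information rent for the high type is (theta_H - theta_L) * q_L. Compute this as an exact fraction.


Step 1: theta_H - theta_L = 69 - 31 = 38
Step 2: Information rent = (theta_H - theta_L) * q_L
Step 3: = 38 * 4/5
Step 4: = 152/5

152/5


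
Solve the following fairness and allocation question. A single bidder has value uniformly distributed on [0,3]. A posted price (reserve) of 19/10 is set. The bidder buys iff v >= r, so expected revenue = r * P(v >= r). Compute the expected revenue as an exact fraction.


Step 1: Posted price r = 19/10, value support [0,3]
Step 2: P(v >= r) = (3 - 19/10)/3 = 11/30
Step 3: Expected revenue = r * P(v >= r) = 19/10 * 11/30
Step 4: Revenue = 209/300

209/300


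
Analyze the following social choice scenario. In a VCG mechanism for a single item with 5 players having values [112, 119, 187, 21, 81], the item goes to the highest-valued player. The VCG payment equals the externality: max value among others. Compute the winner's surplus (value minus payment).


Step 1: The winner is the agent with the highest value: agent 2 with value 187
Step 2: Values of other agents: [112, 119, 21, 81]
Step 3: VCG payment = max of others' values = 119
Step 4: Surplus = 187 - 119 = 68

68


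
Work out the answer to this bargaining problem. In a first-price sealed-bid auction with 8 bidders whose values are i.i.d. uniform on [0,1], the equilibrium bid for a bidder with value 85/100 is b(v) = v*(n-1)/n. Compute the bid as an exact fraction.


Step 1: The symmetric BNE bidding function is b(v) = v * (n-1) / n
Step 2: Substitute v = 17/20 and n = 8
Step 3: b = 17/20 * 7/8
Step 4: b = 119/160

119/160


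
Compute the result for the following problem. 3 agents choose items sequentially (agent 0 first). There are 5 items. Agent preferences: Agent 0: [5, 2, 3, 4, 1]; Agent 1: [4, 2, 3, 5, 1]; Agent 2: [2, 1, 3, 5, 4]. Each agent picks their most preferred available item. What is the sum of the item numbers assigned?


Step 1: Agent 0 picks item 5
Step 2: Agent 1 picks item 4
Step 3: Agent 2 picks item 2
Step 4: Sum = 5 + 4 + 2 = 11

11


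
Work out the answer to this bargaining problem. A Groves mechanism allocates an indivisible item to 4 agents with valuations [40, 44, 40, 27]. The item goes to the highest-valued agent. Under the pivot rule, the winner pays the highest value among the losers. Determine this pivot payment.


Step 1: The efficient winner is agent 1 with value 44
Step 2: Other agents' values: [40, 40, 27]
Step 3: Pivot payment = max(others) = 40
Step 4: The winner pays 40

40


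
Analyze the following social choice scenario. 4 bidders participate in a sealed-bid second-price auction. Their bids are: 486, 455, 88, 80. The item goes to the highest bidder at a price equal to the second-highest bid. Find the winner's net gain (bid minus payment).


Step 1: Sort bids in descending order: 486, 455, 88, 80
Step 2: The winning bid is the highest: 486
Step 3: The payment equals the second-highest bid: 455
Step 4: Surplus = winner's bid - payment = 486 - 455 = 31

31


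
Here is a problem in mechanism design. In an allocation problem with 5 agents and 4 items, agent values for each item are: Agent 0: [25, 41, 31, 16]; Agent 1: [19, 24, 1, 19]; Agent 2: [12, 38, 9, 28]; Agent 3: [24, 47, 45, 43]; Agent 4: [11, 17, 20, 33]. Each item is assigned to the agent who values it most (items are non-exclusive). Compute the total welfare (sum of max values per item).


Step 1: For each item, find the maximum value among all agents.
Step 2: Item 0 -> Agent 0 (value 25)
Step 3: Item 1 -> Agent 3 (value 47)
Step 4: Item 2 -> Agent 3 (value 45)
Step 5: Item 3 -> Agent 3 (value 43)
Step 6: Total welfare = 25 + 47 + 45 + 43 = 160

160


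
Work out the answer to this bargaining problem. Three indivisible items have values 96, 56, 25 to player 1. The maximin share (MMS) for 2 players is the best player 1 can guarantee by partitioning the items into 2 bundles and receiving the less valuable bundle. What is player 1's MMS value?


Step 1: Item values = 96, 56, 25
Step 2: Enumerate all 2-bundle partitions and take the smaller bundle:
  Partition 1: {96} vs {56,25} -> bundles 96, 81; min = 81
  Partition 2: {56} vs {96,25} -> bundles 56, 121; min = 56
  Partition 3: {25} vs {96,56} -> bundles 25, 152; min = 25
Step 3: MMS = max(81, 56, 25) = 81

81


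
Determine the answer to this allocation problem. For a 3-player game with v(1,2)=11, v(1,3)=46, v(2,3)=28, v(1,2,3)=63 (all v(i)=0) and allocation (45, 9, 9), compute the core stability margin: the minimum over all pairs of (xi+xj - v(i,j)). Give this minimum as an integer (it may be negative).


Step 1: Slack for coalition (1,2): x1+x2 - v12 = 54 - 11 = 43
Step 2: Slack for coalition (1,3): x1+x3 - v13 = 54 - 46 = 8
Step 3: Slack for coalition (2,3): x2+x3 - v23 = 18 - 28 = -10
Step 4: Minimum slack = min(43, 8, -10) = -10, attained by (2,3); coalition (2,3) can block (slack < 0), so the allocation is not in the core

-10


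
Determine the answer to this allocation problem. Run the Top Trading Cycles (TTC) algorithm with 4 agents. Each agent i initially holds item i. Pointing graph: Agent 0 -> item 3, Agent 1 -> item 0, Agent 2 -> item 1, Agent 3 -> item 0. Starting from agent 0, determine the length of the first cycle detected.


Step 1: Trace the pointer graph from agent 0: 0 -> 3 -> 0
Step 2: A cycle is detected when we revisit agent 0
Step 3: The cycle is: 0 -> 3 -> 0
Step 4: Cycle length = 2

2


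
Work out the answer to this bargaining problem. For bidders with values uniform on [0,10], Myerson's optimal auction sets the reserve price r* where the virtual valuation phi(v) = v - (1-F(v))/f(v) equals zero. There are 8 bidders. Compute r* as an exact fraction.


Step 1: For U[0,10], F(v) = v/10 and f(v) = 1/10
Step 2: phi(v) = v - (1 - v/10)/(1/10) = v - (10 - v) = 2v - 10
Step 3: Set phi(r*) = 0: 2r* - 10 = 0
Step 4: r* = 10/2 = 5 (the number of bidders n = 8 does not enter)

5


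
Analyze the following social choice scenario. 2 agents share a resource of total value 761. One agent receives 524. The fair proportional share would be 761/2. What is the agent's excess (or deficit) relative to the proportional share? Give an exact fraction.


Step 1: Proportional share = 761/2
Step 2: Agent's actual allocation = 524
Step 3: Excess = 524 - 761/2 = 287/2

287/2


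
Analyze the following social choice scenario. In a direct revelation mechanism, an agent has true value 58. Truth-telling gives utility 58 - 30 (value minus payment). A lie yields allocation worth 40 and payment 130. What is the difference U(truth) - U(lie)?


Step 1: U(truth) = value - payment = 58 - 30 = 28
Step 2: U(lie) = allocation - payment = 40 - 130 = -90
Step 3: IC gap = 28 - (-90) = 118

118


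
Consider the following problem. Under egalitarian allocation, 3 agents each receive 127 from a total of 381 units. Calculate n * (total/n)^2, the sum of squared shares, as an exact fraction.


Step 1: Each agent's share = 381/3 = 127
Step 2: Square of each share = (127)^2 = 16129
Step 3: Sum of squares = 3 * 16129 = 48387

48387


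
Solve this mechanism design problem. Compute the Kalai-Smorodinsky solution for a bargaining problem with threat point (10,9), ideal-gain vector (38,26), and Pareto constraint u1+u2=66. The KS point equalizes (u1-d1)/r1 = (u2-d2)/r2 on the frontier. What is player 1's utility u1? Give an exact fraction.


Step 1: At the KS point, (u1-d1)/r1 = (u2-d2)/r2 = t and u1+u2 = 66
Step 2: u1 = d1 + r1*t and u2 = d2 + r2*t, so (d1 + r1*t) + (d2 + r2*t) = 66
Step 3: t = (66 - 10 - 9)/(38 + 26) = 47/64
Step 4: u1 = d1 + r1*t = 10 + 38 * 47/64 = 1213/32
Step 5: (Check: u2 = d2 + r2*t = 899/32; u1+u2 = 1213/32 + 899/32 = 66, on the frontier.)

1213/32


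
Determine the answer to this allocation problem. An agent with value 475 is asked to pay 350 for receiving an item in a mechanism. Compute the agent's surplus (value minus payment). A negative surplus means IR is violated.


Step 1: Surplus = value - payment = 475 - 350 = 125
Step 2: IR is satisfied (surplus >= 0)

125


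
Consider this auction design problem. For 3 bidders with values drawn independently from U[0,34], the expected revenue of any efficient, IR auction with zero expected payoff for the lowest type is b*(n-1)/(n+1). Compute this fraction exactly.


Step 1: By Revenue Equivalence, expected revenue = b*(n-1)/(n+1)
Step 2: Substituting n = 3, b = 34
Step 3: Revenue = 34*(3-1)/(3+1) = 34*2/4
Step 4: Revenue = 68/4 = 17

17


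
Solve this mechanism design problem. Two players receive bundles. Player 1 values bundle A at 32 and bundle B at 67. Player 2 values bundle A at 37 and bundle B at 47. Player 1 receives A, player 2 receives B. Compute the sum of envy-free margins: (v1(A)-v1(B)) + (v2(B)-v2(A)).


Step 1: Player 1's margin = v1(A) - v1(B) = 32 - 67 = -35
Step 2: Player 2's margin = v2(B) - v2(A) = 47 - 37 = 10
Step 3: Total margin = -35 + 10 = -25

-25


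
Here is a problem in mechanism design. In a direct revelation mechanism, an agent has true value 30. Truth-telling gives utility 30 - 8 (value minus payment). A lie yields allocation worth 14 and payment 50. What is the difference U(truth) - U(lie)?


Step 1: U(truth) = value - payment = 30 - 8 = 22
Step 2: U(lie) = allocation - payment = 14 - 50 = -36
Step 3: IC gap = 22 - (-36) = 58

58


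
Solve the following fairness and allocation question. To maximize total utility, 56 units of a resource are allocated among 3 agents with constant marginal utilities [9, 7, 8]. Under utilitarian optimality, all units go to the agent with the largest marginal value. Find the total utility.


Step 1: The marginal utilities are [9, 7, 8]
Step 2: The highest marginal utility is 9
Step 3: All 56 units go to that agent
Step 4: Total utility = 9 * 56 = 504

504


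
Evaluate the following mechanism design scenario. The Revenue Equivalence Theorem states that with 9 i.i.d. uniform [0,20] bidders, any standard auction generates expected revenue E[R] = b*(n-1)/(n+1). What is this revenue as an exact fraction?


Step 1: By Revenue Equivalence, expected revenue = b*(n-1)/(n+1)
Step 2: Substituting n = 9, b = 20
Step 3: Revenue = 20*(9-1)/(9+1) = 20*8/10
Step 4: Revenue = 160/10 = 16

16


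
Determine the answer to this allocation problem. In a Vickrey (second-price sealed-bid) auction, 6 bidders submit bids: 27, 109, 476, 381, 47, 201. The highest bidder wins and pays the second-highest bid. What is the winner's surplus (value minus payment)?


Step 1: Sort bids in descending order: 476, 381, 201, 109, 47, 27
Step 2: The winning bid is the highest: 476
Step 3: The payment equals the second-highest bid: 381
Step 4: Surplus = winner's bid - payment = 476 - 381 = 95

95


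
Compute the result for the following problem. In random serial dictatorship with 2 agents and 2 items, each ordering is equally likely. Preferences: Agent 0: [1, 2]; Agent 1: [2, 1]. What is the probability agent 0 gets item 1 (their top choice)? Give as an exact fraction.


Step 1: Agent 0 wants item 1
Step 2: There are 2 possible orderings of agents
Step 3: In 2 orderings, agent 0 gets item 1
Step 4: Probability = 2/2 = 1

1


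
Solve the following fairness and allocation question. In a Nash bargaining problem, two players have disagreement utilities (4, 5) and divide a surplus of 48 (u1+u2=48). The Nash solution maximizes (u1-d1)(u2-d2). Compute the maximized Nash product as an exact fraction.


Step 1: The Nash solution splits surplus symmetrically above the disagreement point
Step 2: u1 = (total + d1 - d2)/2 = (48 + 4 - 5)/2 = 47/2
Step 3: u2 = (total - d1 + d2)/2 = (48 - 4 + 5)/2 = 49/2
Step 4: Nash product = (47/2 - 4) * (49/2 - 5)
Step 5: = 39/2 * 39/2 = 1521/4

1521/4


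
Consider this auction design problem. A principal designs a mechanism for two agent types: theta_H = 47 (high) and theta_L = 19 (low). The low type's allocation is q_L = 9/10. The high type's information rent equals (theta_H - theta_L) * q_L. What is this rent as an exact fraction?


Step 1: theta_H - theta_L = 47 - 19 = 28
Step 2: Information rent = (theta_H - theta_L) * q_L
Step 3: = 28 * 9/10
Step 4: = 126/5

126/5


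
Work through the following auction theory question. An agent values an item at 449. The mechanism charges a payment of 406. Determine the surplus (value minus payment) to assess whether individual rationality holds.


Step 1: Surplus = value - payment = 449 - 406 = 43
Step 2: IR is satisfied (surplus >= 0)

43


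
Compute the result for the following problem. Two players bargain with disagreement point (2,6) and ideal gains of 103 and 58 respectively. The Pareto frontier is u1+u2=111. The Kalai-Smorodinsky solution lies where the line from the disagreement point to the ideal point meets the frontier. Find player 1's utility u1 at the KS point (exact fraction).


Step 1: At the KS point, (u1-d1)/r1 = (u2-d2)/r2 = t and u1+u2 = 111
Step 2: u1 = d1 + r1*t and u2 = d2 + r2*t, so (d1 + r1*t) + (d2 + r2*t) = 111
Step 3: t = (111 - 2 - 6)/(103 + 58) = 103/161
Step 4: u1 = d1 + r1*t = 2 + 103 * 103/161 = 10931/161
Step 5: (Check: u2 = d2 + r2*t = 6940/161; u1+u2 = 10931/161 + 6940/161 = 111, on the frontier.)

10931/161


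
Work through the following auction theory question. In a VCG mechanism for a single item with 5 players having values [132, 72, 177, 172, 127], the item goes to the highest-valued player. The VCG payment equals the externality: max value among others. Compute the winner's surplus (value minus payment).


Step 1: The winner is the agent with the highest value: agent 2 with value 177
Step 2: Values of other agents: [132, 72, 172, 127]
Step 3: VCG payment = max of others' values = 172
Step 4: Surplus = 177 - 172 = 5

5


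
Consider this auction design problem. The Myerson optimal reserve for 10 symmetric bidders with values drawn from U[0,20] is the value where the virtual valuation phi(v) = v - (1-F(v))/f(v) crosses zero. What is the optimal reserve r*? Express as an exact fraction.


Step 1: For U[0,20], F(v) = v/20 and f(v) = 1/20
Step 2: phi(v) = v - (1 - v/20)/(1/20) = v - (20 - v) = 2v - 20
Step 3: Set phi(r*) = 0: 2r* - 20 = 0
Step 4: r* = 20/2 = 10 (the number of bidders n = 10 does not enter)

10


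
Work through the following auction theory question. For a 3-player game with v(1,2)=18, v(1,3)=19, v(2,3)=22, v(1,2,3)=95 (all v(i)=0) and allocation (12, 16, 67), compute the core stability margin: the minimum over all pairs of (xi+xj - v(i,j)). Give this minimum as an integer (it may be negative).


Step 1: Slack for coalition (1,2): x1+x2 - v12 = 28 - 18 = 10
Step 2: Slack for coalition (1,3): x1+x3 - v13 = 79 - 19 = 60
Step 3: Slack for coalition (2,3): x2+x3 - v23 = 83 - 22 = 61
Step 4: Minimum slack = min(10, 60, 61) = 10, attained by (1,2); no pair can gain by deviating, so the allocation is in the core

10


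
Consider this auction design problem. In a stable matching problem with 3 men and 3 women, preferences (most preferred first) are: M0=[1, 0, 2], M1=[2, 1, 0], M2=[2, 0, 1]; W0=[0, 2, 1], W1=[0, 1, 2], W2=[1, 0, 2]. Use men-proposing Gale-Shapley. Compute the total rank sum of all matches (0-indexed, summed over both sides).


Step 1: Run Gale-Shapley (men propose, women hold best offer):
  M0 proposes to W1; she accepts
  M1 proposes to W2; she accepts
  M2 proposes to W2; rejected
  M2 proposes to W0; she accepts
Step 2: Final matching: W0-M2, W1-M0, W2-M1
Step 3: 0-indexed ranks (man's rank of his match, then woman's): 1 + 1 + 0 + 0 + 0 + 0
Step 4: Total rank sum = 2

2


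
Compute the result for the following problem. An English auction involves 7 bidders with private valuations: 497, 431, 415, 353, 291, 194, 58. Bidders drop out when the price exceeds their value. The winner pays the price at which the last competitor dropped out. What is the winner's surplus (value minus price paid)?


Step 1: Identify the highest value: 497
Step 2: Identify the second-highest value: 431
Step 3: The final price = second-highest value = 431
Step 4: Surplus = 497 - 431 = 66

66


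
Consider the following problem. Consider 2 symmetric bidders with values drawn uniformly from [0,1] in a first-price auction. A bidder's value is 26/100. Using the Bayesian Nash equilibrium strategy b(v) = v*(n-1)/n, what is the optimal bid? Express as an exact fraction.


Step 1: The symmetric BNE bidding function is b(v) = v * (n-1) / n
Step 2: Substitute v = 13/50 and n = 2
Step 3: b = 13/50 * 1/2
Step 4: b = 13/100

13/100


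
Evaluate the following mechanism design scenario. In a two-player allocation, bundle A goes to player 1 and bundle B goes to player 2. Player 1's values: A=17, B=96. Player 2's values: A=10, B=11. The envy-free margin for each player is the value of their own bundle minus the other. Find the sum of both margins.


Step 1: Player 1's margin = v1(A) - v1(B) = 17 - 96 = -79
Step 2: Player 2's margin = v2(B) - v2(A) = 11 - 10 = 1
Step 3: Total margin = -79 + 1 = -78

-78


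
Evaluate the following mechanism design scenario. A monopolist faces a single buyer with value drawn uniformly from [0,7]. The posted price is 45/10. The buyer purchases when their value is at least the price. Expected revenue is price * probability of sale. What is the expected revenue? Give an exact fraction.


Step 1: Posted price r = 9/2, value support [0,7]
Step 2: P(v >= r) = (7 - 9/2)/7 = 5/14
Step 3: Expected revenue = r * P(v >= r) = 9/2 * 5/14
Step 4: Revenue = 45/28

45/28


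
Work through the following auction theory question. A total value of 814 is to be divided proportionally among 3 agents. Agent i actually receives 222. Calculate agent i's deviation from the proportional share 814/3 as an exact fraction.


Step 1: Proportional share = 814/3
Step 2: Agent's actual allocation = 222
Step 3: Excess = 222 - 814/3 = -148/3

-148/3


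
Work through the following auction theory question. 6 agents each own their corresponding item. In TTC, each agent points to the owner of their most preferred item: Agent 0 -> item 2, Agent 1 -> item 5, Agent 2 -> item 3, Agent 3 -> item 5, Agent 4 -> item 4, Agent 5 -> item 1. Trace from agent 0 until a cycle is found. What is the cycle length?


Step 1: Trace the pointer graph from agent 0: 0 -> 2 -> 3 -> 5 -> 1 -> 5
Step 2: A cycle is detected when we revisit agent 5
Step 3: The cycle is: 5 -> 1 -> 5
Step 4: Cycle length = 2

2


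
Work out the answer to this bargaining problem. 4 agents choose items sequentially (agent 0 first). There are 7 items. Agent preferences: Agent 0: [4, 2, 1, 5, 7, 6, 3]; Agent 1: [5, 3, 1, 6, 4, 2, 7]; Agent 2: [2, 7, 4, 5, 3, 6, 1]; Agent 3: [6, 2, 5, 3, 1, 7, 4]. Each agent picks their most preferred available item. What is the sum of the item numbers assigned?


Step 1: Agent 0 picks item 4
Step 2: Agent 1 picks item 5
Step 3: Agent 2 picks item 2
Step 4: Agent 3 picks item 6
Step 5: Sum = 4 + 5 + 2 + 6 = 17

17


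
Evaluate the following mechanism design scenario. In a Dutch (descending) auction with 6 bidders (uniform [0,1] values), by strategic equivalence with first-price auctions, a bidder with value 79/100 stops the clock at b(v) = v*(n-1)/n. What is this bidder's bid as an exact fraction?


Step 1: Dutch auctions are strategically equivalent to first-price auctions
Step 2: The equilibrium bid is b(v) = v*(n-1)/n
Step 3: b = 79/100 * 5/6
Step 4: b = 79/120

79/120


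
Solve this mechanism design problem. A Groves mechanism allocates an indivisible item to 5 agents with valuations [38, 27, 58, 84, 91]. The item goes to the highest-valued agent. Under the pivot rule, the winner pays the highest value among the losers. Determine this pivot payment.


Step 1: The efficient winner is agent 4 with value 91
Step 2: Other agents' values: [38, 27, 58, 84]
Step 3: Pivot payment = max(others) = 84
Step 4: The winner pays 84

84


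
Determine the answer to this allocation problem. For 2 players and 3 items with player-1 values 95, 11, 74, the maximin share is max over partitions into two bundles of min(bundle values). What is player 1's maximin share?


Step 1: Item values = 95, 11, 74
Step 2: Enumerate all 2-bundle partitions and take the smaller bundle:
  Partition 1: {95} vs {11,74} -> bundles 95, 85; min = 85
  Partition 2: {11} vs {95,74} -> bundles 11, 169; min = 11
  Partition 3: {74} vs {95,11} -> bundles 74, 106; min = 74
Step 3: MMS = max(85, 11, 74) = 85

85


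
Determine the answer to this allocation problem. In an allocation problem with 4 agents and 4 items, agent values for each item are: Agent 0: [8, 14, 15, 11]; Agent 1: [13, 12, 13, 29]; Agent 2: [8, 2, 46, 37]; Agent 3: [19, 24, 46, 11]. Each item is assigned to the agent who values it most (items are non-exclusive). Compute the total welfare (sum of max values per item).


Step 1: For each item, find the maximum value among all agents.
Step 2: Item 0 -> Agent 3 (value 19)
Step 3: Item 1 -> Agent 3 (value 24)
Step 4: Item 2 -> Agent 2 (value 46)
Step 5: Item 3 -> Agent 2 (value 37)
Step 6: Total welfare = 19 + 24 + 46 + 37 = 126

126


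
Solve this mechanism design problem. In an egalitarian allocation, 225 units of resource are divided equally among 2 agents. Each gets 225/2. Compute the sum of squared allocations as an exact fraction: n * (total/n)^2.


Step 1: Each agent's share = 225/2
Step 2: Square of each share = (225/2)^2 = 50625/4
Step 3: Sum of squares = 2 * 50625/4 = 50625/2

50625/2


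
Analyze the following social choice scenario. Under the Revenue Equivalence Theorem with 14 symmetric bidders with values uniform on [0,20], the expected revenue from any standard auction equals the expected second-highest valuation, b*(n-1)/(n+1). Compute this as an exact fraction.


Step 1: By Revenue Equivalence, expected revenue = b*(n-1)/(n+1)
Step 2: Substituting n = 14, b = 20
Step 3: Revenue = 20*(14-1)/(14+1) = 20*13/15
Step 4: Revenue = 260/15 = 52/3

52/3


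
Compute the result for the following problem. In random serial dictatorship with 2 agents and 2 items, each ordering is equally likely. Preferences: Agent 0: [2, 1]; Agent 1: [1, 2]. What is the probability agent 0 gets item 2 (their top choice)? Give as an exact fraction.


Step 1: Agent 0 wants item 2
Step 2: There are 2 possible orderings of agents
Step 3: In 2 orderings, agent 0 gets item 2
Step 4: Probability = 2/2 = 1

1


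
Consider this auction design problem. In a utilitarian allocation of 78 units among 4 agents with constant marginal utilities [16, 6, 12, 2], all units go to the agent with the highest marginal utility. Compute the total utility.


Step 1: The marginal utilities are [16, 6, 12, 2]
Step 2: The highest marginal utility is 16
Step 3: All 78 units go to that agent
Step 4: Total utility = 16 * 78 = 1248

1248


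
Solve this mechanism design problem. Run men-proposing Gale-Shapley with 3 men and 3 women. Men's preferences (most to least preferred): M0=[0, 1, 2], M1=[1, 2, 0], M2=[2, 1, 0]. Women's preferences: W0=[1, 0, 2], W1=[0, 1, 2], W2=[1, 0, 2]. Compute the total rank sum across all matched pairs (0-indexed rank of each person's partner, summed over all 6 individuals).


Step 1: Run Gale-Shapley (men propose, women hold best offer):
  M0 proposes to W0; she accepts
  M1 proposes to W1; she accepts
  M2 proposes to W2; she accepts
Step 2: Final matching: W0-M0, W1-M1, W2-M2
Step 3: 0-indexed ranks (man's rank of his match, then woman's): 0 + 1 + 0 + 1 + 0 + 2
Step 4: Total rank sum = 4

4


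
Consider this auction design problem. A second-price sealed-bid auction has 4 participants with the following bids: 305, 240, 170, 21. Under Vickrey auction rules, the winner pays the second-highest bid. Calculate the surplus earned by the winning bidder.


Step 1: Sort bids in descending order: 305, 240, 170, 21
Step 2: The winning bid is the highest: 305
Step 3: The payment equals the second-highest bid: 240
Step 4: Surplus = winner's bid - payment = 305 - 240 = 65

65


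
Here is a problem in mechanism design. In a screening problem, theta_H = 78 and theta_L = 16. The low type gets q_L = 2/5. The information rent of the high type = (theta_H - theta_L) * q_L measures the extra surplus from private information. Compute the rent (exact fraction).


Step 1: theta_H - theta_L = 78 - 16 = 62
Step 2: Information rent = (theta_H - theta_L) * q_L
Step 3: = 62 * 2/5
Step 4: = 124/5

124/5


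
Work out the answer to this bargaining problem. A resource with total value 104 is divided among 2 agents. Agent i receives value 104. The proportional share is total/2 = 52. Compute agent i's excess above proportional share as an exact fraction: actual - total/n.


Step 1: Proportional share = 104/2 = 52
Step 2: Agent's actual allocation = 104
Step 3: Excess = 104 - 52 = 52

52


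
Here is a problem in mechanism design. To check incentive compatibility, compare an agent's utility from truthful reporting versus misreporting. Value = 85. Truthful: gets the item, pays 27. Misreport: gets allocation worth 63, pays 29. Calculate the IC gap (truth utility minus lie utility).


Step 1: U(truth) = value - payment = 85 - 27 = 58
Step 2: U(lie) = allocation - payment = 63 - 29 = 34
Step 3: IC gap = 58 - 34 = 24

24


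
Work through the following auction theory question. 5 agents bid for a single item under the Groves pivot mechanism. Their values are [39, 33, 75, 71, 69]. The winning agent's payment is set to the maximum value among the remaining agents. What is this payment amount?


Step 1: The efficient winner is agent 2 with value 75
Step 2: Other agents' values: [39, 33, 71, 69]
Step 3: Pivot payment = max(others) = 71
Step 4: The winner pays 71

71


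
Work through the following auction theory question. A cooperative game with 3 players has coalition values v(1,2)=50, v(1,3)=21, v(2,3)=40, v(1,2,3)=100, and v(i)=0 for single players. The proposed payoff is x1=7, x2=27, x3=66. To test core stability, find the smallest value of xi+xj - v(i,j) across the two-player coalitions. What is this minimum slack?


Step 1: Slack for coalition (1,2): x1+x2 - v12 = 34 - 50 = -16
Step 2: Slack for coalition (1,3): x1+x3 - v13 = 73 - 21 = 52
Step 3: Slack for coalition (2,3): x2+x3 - v23 = 93 - 40 = 53
Step 4: Minimum slack = min(-16, 52, 53) = -16, attained by (1,2); coalition (1,2) can block (slack < 0), so the allocation is not in the core

-16


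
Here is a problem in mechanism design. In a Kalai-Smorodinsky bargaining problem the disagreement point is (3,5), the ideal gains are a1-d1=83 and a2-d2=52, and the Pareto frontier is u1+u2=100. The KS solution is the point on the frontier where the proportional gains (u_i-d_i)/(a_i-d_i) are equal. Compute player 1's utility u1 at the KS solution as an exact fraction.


Step 1: At the KS point, (u1-d1)/r1 = (u2-d2)/r2 = t and u1+u2 = 100
Step 2: u1 = d1 + r1*t and u2 = d2 + r2*t, so (d1 + r1*t) + (d2 + r2*t) = 100
Step 3: t = (100 - 3 - 5)/(83 + 52) = 92/135
Step 4: u1 = d1 + r1*t = 3 + 83 * 92/135 = 8041/135
Step 5: (Check: u2 = d2 + r2*t = 5459/135; u1+u2 = 8041/135 + 5459/135 = 100, on the frontier.)

8041/135


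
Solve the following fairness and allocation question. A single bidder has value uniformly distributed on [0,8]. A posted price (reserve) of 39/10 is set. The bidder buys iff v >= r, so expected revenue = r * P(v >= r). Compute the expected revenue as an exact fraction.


Step 1: Posted price r = 39/10, value support [0,8]
Step 2: P(v >= r) = (8 - 39/10)/8 = 41/80
Step 3: Expected revenue = r * P(v >= r) = 39/10 * 41/80
Step 4: Revenue = 1599/800

1599/800


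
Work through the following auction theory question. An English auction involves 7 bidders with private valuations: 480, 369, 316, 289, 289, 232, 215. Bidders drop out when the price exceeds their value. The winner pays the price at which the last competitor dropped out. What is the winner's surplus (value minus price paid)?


Step 1: Identify the highest value: 480
Step 2: Identify the second-highest value: 369
Step 3: The final price = second-highest value = 369
Step 4: Surplus = 480 - 369 = 111

111


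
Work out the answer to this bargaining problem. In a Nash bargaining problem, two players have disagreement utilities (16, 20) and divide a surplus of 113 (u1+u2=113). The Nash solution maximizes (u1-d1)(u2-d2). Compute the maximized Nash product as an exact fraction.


Step 1: The Nash solution splits surplus symmetrically above the disagreement point
Step 2: u1 = (total + d1 - d2)/2 = (113 + 16 - 20)/2 = 109/2
Step 3: u2 = (total - d1 + d2)/2 = (113 - 16 + 20)/2 = 117/2
Step 4: Nash product = (109/2 - 16) * (117/2 - 20)
Step 5: = 77/2 * 77/2 = 5929/4

5929/4


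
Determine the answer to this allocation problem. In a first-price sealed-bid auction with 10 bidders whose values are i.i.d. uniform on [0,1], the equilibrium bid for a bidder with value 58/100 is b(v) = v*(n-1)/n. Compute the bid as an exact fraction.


Step 1: The symmetric BNE bidding function is b(v) = v * (n-1) / n
Step 2: Substitute v = 29/50 and n = 10
Step 3: b = 29/50 * 9/10
Step 4: b = 261/500

261/500


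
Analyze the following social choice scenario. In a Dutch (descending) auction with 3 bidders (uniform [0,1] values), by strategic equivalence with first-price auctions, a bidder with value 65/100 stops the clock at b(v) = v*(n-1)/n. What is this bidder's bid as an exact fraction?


Step 1: Dutch auctions are strategically equivalent to first-price auctions
Step 2: The equilibrium bid is b(v) = v*(n-1)/n
Step 3: b = 13/20 * 2/3
Step 4: b = 13/30

13/30


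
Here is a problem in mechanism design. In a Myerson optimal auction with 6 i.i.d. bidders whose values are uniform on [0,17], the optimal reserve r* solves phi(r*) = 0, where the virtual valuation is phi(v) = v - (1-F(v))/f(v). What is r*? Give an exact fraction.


Step 1: For U[0,17], F(v) = v/17 and f(v) = 1/17
Step 2: phi(v) = v - (1 - v/17)/(1/17) = v - (17 - v) = 2v - 17
Step 3: Set phi(r*) = 0: 2r* - 17 = 0
Step 4: r* = 17/2 (the number of bidders n = 6 does not enter)

17/2


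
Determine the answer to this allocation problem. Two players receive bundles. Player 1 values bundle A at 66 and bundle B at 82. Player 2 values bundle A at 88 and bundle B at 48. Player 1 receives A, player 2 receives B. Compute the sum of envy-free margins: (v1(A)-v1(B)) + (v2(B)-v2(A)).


Step 1: Player 1's margin = v1(A) - v1(B) = 66 - 82 = -16
Step 2: Player 2's margin = v2(B) - v2(A) = 48 - 88 = -40
Step 3: Total margin = -16 + -40 = -56

-56


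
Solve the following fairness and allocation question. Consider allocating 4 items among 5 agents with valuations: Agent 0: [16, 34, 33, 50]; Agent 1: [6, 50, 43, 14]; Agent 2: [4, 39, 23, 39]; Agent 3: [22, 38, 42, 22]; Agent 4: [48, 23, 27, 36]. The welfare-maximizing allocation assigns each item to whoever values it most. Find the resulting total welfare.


Step 1: For each item, find the maximum value among all agents.
Step 2: Item 0 -> Agent 4 (value 48)
Step 3: Item 1 -> Agent 1 (value 50)
Step 4: Item 2 -> Agent 1 (value 43)
Step 5: Item 3 -> Agent 0 (value 50)
Step 6: Total welfare = 48 + 50 + 43 + 50 = 191

191


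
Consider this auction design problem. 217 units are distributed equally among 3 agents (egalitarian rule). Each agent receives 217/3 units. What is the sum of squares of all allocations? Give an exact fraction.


Step 1: Each agent's share = 217/3
Step 2: Square of each share = (217/3)^2 = 47089/9
Step 3: Sum of squares = 3 * 47089/9 = 47089/3

47089/3


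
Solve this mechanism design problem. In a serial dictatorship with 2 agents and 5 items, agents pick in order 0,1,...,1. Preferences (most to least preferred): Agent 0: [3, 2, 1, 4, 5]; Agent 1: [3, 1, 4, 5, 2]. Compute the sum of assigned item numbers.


Step 1: Agent 0 picks item 3
Step 2: Agent 1 picks item 1
Step 3: Sum = 3 + 1 = 4

4
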